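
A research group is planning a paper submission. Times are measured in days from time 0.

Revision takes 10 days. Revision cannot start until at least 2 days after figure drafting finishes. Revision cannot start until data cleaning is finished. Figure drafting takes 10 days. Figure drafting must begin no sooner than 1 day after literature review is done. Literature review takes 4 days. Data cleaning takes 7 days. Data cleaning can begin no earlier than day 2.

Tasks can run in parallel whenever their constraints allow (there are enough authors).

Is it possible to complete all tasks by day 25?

No

After its own release at day 2, data cleaning can start at day 2 and finishes at day 9.
Literature review can start immediately at day 0; it finishes at day 4.
Figure drafting waits on literature review (finishes day 4, plus 1-day gap → day 5), so it starts at day 5 and finishes at 5 + 10 = day 15.
Revision has to wait for figure drafting (finishes day 15, plus 2-day gap → day 17); data cleaning (finishes day 9). The latest of these is day 17, so revision runs day 17 to 17 + 10 = day 27.
The earliest everything can be done is day 27, which is after the deadline of 25, so it is not possible.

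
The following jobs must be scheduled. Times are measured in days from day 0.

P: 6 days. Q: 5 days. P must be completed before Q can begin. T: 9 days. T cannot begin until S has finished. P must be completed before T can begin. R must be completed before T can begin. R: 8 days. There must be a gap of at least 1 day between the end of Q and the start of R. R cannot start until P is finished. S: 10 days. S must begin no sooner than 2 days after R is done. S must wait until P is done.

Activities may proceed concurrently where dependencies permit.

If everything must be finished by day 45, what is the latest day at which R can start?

16

T has no dependents, so it just needs to finish by day 45. Starting by 45 − 9 = day 36 achieves that.
Since T (must start by day 36) depends on it, S must finish by day 36. Backing off its 10-day duration gives a latest start of day 26.
R feeds S (must start by day 26, minus 2-day gap → day 24); T (must start by day 36). Taking the minimum, R must finish by day 24 and start by 24 − 8 = day 16.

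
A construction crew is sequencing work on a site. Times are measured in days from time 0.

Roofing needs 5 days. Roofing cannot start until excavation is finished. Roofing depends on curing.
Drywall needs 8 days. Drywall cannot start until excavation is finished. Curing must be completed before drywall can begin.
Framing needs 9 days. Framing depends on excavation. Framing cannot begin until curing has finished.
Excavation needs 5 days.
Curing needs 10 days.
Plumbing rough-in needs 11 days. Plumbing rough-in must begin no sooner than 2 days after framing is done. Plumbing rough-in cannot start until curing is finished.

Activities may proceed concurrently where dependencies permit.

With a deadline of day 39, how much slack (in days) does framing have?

7

Nothing blocks curing, so it runs from day 0 to day 10.
Excavation has no prerequisites, so it starts at day 0 and finishes at day 5.
Framing cannot start until excavation (finishes day 5); curing (finishes day 10). The controlling bound is day 10, so framing finishes at 10 + 9 = day 19.

Working backward from the deadline:
Plumbing rough-in must finish by day 39; it takes 11 days, so it must start by 39 − 11 = day 28.
Since plumbing rough-in (must start by day 28, minus 2-day gap → day 26) depends on it, framing must finish by day 26. Backing off its 9-day duration gives a latest start of day 17.
So framing can start as early as day 10 and as late as day 17, giving 17 − 10 = 7 days of slack.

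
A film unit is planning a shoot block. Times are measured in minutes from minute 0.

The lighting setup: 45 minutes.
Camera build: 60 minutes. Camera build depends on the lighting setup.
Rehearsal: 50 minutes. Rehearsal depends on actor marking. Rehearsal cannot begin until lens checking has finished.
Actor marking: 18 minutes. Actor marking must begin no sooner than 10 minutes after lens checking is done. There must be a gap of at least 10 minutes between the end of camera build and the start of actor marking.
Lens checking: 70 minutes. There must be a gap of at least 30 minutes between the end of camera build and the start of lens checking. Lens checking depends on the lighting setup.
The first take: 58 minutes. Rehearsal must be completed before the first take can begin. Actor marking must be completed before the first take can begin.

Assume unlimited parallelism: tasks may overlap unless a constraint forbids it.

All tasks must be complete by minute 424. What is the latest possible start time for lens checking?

218

To finish by minute 424, the first take (duration 58) must start no later than minute 366.
Rehearsal has to be done before the first take (must start by minute 366). That means finishing by minute 366, i.e. starting by 366 − 50 = minute 316.
Actor marking has several dependents: rehearsal (must start by minute 316); the first take (must start by minute 366). The earliest of those limits is minute 316, so actor marking must start by 316 − 18 = minute 298.
Lens checking has several dependents: actor marking (must start by minute 298, minus 10-minute gap → minute 288); rehearsal (must start by minute 316). The earliest of those limits is minute 288, so lens checking must start by 288 − 70 = minute 218.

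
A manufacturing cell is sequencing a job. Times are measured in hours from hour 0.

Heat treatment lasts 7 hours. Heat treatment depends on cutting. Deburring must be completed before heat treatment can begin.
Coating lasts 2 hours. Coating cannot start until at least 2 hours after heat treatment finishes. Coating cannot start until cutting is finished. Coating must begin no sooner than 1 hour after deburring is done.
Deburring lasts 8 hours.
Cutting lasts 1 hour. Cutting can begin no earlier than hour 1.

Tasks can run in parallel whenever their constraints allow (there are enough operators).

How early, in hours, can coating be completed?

Nothing blocks deburring, so it runs from hour 0 to hour 8.
Cutting waits on its own release at hour 1, so it starts at hour 1 and finishes at 1 + 1 = hour 2.
Heat treatment cannot start until cutting (finishes hour 2); deburring (finishes hour 8). The controlling bound is hour 8, so heat treatment finishes at 8 + 7 = hour 15.
Coating needs all of heat treatment (finishes hour 15, plus 2-hour gap → hour 17); cutting (finishes hour 2); deburring (finishes hour 8, plus 1-hour gap → hour 9). That puts its earliest start at hour 17; it finishes at 17 + 2 = hour 19.

19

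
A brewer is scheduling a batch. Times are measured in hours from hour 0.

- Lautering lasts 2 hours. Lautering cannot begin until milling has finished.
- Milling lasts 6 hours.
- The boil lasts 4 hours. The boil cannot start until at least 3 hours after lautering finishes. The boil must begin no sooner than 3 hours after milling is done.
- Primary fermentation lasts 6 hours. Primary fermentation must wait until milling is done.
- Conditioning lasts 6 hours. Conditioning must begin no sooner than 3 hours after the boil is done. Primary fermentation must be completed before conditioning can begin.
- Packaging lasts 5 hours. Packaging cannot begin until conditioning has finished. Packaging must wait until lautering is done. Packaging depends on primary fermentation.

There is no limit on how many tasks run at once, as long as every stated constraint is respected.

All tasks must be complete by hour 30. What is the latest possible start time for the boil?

Nothing follows packaging; the deadline of hour 30 is its only limit. It must start by 30 − 5 = hour 25.
Conditioning feeds into packaging (must start by hour 25); so conditioning must finish by hour 25 and therefore start by hour 19.
Since conditioning (must start by hour 19, minus 3-hour gap → hour 16) depends on it, the boil must finish by hour 16. Backing off its 4-hour duration gives a latest start of hour 12.

12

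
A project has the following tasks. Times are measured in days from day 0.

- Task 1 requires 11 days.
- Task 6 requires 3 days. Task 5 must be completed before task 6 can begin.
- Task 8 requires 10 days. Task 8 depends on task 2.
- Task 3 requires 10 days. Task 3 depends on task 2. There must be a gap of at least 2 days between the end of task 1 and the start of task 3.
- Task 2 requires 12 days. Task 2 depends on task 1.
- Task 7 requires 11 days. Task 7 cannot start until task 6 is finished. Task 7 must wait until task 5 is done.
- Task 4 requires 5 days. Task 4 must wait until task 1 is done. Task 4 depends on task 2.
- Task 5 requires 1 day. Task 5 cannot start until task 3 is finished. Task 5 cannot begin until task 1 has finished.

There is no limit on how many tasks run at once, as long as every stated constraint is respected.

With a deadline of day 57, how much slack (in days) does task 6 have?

Nothing blocks task 1, so it runs from day 0 to day 11.
Task 2 waits on task 1 (finishes day 11), so it starts at day 11 and finishes at 11 + 12 = day 23.
Task 3 cannot start until task 2 (finishes day 23); task 1 (finishes day 11, plus 2-day gap → day 13). The controlling bound is day 23, so task 3 finishes at 23 + 10 = day 33.
Task 5 cannot start until task 3 (finishes day 33); task 1 (finishes day 11). The controlling bound is day 33, so task 5 finishes at 33 + 1 = day 34.
Task 6 cannot begin until task 5 (finishes day 34). It runs from day 34 to 34 + 3 = day 37.

Working backward from the deadline:
To finish by day 57, task 7 (duration 11) must start no later than day 46.
Task 6 must finish before task 7 (must start by day 46). With a 3-day duration, task 6 must start by 46 − 3 = day 43.
So task 6 can start as early as day 34 and as late as day 43, giving 43 − 34 = 9 days of slack.

9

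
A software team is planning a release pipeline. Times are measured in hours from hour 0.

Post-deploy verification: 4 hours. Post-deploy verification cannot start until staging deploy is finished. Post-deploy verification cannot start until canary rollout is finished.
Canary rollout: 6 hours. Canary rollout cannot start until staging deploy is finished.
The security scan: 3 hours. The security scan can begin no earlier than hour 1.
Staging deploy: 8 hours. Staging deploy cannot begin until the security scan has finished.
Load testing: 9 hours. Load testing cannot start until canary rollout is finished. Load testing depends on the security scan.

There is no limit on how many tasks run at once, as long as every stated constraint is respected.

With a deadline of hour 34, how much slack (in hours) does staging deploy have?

After its own release at hour 1, the security scan can start at hour 1 and finishes at hour 4.
Staging deploy cannot begin until the security scan (finishes hour 4). It runs from hour 4 to 4 + 8 = hour 12.

Working backward from the deadline:
Nothing follows load testing; the deadline of hour 34 is its only limit. It must start by 34 − 9 = hour 25.
To finish by hour 34, post-deploy verification (duration 4) must start no later than hour 30.
Canary rollout feeds load testing (must start by hour 25); post-deploy verification (must start by hour 30). Taking the minimum, canary rollout must finish by hour 25 and start by 25 − 6 = hour 19.
Staging deploy has several dependents: canary rollout (must start by hour 19); post-deploy verification (must start by hour 30). The earliest of those limits is hour 19, so staging deploy must start by 19 − 8 = hour 11.
So staging deploy can start as early as hour 4 and as late as hour 11, giving 11 − 4 = 7 hours of slack.

7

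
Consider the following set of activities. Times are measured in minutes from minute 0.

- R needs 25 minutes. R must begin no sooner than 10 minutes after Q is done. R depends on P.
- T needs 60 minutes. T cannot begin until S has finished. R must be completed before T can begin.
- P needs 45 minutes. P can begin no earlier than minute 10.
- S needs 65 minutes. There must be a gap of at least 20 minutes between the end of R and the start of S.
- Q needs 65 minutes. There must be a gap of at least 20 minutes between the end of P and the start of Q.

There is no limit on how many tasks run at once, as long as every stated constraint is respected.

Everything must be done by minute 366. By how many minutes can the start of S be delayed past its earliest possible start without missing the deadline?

P cannot begin until its own release at minute 10. It runs from minute 10 to 10 + 45 = minute 55.
After P (finishes minute 55, plus 20-minute gap → minute 75), Q can start at minute 75 and finishes at minute 140.
R has to wait for Q (finishes minute 140, plus 10-minute gap → minute 150); P (finishes minute 55). The latest of these is minute 150, so R runs minute 150 to 150 + 25 = minute 175.
S waits on R (finishes minute 175, plus 20-minute gap → minute 195), so it starts at minute 195 and finishes at 195 + 65 = minute 260.

Working backward from the deadline:
Nothing follows T; the deadline of minute 366 is its only limit. It must start by 366 − 60 = minute 306.
S feeds into T (must start by minute 306); so S must finish by minute 306 and therefore start by minute 241.
So S can start as early as minute 195 and as late as minute 241, giving 241 − 195 = 46 minutes of slack.

46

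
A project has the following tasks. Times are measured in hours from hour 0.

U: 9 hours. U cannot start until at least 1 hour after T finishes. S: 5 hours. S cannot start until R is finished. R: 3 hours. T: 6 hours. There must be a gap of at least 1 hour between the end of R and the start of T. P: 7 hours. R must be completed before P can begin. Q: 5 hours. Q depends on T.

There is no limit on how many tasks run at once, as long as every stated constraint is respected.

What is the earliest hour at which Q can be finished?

R has no prerequisites, so it starts at hour 0 and finishes at hour 3.
After R (finishes hour 3, plus 1-hour gap → hour 4), T can start at hour 4 and finishes at hour 10.
Q waits on T (finishes hour 10), so it starts at hour 10 and finishes at 10 + 5 = hour 15.

15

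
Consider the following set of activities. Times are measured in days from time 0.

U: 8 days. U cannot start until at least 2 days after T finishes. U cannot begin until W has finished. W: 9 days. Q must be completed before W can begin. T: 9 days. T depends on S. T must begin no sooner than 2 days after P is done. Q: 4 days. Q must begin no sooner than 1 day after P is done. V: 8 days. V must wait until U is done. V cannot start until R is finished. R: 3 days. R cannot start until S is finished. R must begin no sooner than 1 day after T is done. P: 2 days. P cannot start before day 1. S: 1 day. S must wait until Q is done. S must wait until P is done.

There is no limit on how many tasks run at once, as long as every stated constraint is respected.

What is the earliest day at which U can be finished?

P waits on its own release at day 1, so it starts at day 1 and finishes at 1 + 2 = day 3.
Q cannot begin until P (finishes day 3, plus 1-day gap → day 4). It runs from day 4 to 4 + 4 = day 8.
W waits on Q (finishes day 8), so it starts at day 8 and finishes at 8 + 9 = day 17.
S cannot start until Q (finishes day 8); P (finishes day 3). The controlling bound is day 8, so S finishes at 8 + 1 = day 9.
T needs all of S (finishes day 9); P (finishes day 3, plus 2-day gap → day 5). That puts its earliest start at day 9; it finishes at 9 + 9 = day 18.
For U: T (finishes day 18, plus 2-day gap → day 20); W (finishes day 17). Taking the maximum gives a start of day 20, and it finishes at 20 + 8 = day 28.

28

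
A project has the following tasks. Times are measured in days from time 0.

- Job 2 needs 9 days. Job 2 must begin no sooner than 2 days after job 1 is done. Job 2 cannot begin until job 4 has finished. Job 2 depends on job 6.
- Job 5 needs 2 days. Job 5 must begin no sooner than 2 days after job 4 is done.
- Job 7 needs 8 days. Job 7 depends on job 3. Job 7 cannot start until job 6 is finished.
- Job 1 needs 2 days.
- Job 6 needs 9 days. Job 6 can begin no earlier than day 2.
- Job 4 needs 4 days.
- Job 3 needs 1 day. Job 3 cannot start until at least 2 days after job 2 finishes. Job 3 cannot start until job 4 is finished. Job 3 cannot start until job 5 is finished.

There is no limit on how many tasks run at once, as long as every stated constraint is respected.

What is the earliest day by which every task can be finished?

Job 6 waits on its own release at day 2, so it starts at day 2 and finishes at 2 + 9 = day 11.
Job 4 can start immediately at day 0; it finishes at day 4.
Job 5 cannot begin until job 4 (finishes day 4, plus 2-day gap → day 6). It runs from day 6 to 6 + 2 = day 8.
Job 1 has no prerequisites, so it starts at day 0 and finishes at day 2.
Job 2 has to wait for job 1 (finishes day 2, plus 2-day gap → day 4); job 4 (finishes day 4); job 6 (finishes day 11). The latest of these is day 11, so job 2 runs day 11 to 11 + 9 = day 20.
Job 3 cannot start until job 2 (finishes day 20, plus 2-day gap → day 22); job 4 (finishes day 4); job 5 (finishes day 8). The controlling bound is day 22, so job 3 finishes at 22 + 1 = day 23.
Job 7 cannot start until job 3 (finishes day 23); job 6 (finishes day 11). The controlling bound is day 23, so job 7 finishes at 23 + 8 = day 31.
All tasks are finished once the last one completes. Finish times: Job 1 at 2, Job 2 at 20, Job 3 at 23, Job 4 at 4, Job 5 at 8, Job 6 at 11, Job 7 at 31. The latest is day 31.

31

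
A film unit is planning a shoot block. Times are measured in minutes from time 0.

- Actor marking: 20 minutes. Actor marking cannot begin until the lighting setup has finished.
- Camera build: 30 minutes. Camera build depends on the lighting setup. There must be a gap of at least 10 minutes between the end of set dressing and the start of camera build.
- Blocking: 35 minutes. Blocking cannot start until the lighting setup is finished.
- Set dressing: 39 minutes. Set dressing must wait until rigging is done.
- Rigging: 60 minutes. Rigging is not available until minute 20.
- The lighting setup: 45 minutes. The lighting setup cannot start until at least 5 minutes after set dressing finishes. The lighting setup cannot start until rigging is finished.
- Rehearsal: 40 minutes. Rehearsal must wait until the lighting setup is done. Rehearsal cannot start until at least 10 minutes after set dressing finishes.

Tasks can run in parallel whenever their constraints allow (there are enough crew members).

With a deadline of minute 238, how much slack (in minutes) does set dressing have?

29

After its own release at minute 20, rigging can start at minute 20 and finishes at minute 80.
Set dressing cannot begin until rigging (finishes minute 80). It runs from minute 80 to 80 + 39 = minute 119.

Working backward from the deadline:
Camera build must finish by minute 238; it takes 30 minutes, so it must start by 238 − 30 = minute 208.
Blocking has no dependents, so it just needs to finish by minute 238. Starting by 238 − 35 = minute 203 achieves that.
Actor marking has no dependents, so it just needs to finish by minute 238. Starting by 238 − 20 = minute 218 achieves that.
Rehearsal must finish by minute 238; it takes 40 minutes, so it must start by 238 − 40 = minute 198.
The lighting setup must finish in time for camera build (must start by minute 208); blocking (must start by minute 203); actor marking (must start by minute 218); rehearsal (must start by minute 198). The tightest is minute 198, so the lighting setup must start by 198 − 45 = minute 153.
Set dressing has several dependents: the lighting setup (must start by minute 153, minus 5-minute gap → minute 148); camera build (must start by minute 208, minus 10-minute gap → minute 198); rehearsal (must start by minute 198, minus 10-minute gap → minute 188). The earliest of those limits is minute 148, so set dressing must start by 148 − 39 = minute 109.
So set dressing can start as early as minute 80 and as late as minute 109, giving 109 − 80 = 29 minutes of slack.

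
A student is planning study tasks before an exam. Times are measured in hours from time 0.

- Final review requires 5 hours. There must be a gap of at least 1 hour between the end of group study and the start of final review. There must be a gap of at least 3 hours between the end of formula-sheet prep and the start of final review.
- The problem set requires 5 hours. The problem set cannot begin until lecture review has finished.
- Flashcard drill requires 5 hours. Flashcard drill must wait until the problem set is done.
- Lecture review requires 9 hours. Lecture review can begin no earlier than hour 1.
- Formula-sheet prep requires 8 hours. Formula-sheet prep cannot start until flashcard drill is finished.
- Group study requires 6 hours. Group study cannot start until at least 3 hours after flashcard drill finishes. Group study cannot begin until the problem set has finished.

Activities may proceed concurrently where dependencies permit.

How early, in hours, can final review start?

Lecture review waits on its own release at hour 1, so it starts at hour 1 and finishes at 1 + 9 = hour 10.
The problem set waits on lecture review (finishes hour 10), so it starts at hour 10 and finishes at 10 + 5 = hour 15.
Flashcard drill cannot begin until the problem set (finishes hour 15). It runs from hour 15 to 15 + 5 = hour 20.
After flashcard drill (finishes hour 20), formula-sheet prep can start at hour 20 and finishes at hour 28.
Group study cannot start until flashcard drill (finishes hour 20, plus 3-hour gap → hour 23); the problem set (finishes hour 15). The controlling bound is hour 23, so group study finishes at 23 + 6 = hour 29.
Final review waits on group study (finishes hour 29, plus 1-hour gap → hour 30); formula-sheet prep (finishes hour 28, plus 3-hour gap → hour 31). The latest of these is hour 31, which is the earliest final review can start.

31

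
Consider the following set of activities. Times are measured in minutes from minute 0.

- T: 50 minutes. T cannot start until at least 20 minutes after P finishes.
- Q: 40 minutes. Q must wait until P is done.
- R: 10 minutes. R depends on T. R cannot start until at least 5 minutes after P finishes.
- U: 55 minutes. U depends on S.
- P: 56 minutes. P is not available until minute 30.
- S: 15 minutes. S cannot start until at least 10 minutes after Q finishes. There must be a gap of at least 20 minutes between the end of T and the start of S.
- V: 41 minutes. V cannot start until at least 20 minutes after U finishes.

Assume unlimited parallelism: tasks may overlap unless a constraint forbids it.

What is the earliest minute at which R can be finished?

166

After its own release at minute 30, P can start at minute 30 and finishes at minute 86.
After P (finishes minute 86, plus 20-minute gap → minute 106), T can start at minute 106 and finishes at minute 156.
R has to wait for T (finishes minute 156); P (finishes minute 86, plus 5-minute gap → minute 91). The latest of these is minute 156, so R runs minute 156 to 156 + 10 = minute 166.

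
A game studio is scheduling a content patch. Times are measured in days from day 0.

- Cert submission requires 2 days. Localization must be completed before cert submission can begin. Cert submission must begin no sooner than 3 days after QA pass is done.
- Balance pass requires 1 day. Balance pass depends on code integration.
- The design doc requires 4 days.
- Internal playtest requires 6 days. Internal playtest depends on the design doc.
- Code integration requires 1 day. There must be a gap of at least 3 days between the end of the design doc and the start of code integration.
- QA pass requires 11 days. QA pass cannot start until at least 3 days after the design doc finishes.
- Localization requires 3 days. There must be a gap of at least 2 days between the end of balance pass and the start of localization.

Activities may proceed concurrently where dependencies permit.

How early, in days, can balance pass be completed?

9

Nothing blocks the design doc, so it runs from day 0 to day 4.
After the design doc (finishes day 4, plus 3-day gap → day 7), code integration can start at day 7 and finishes at day 8.
After code integration (finishes day 8), balance pass can start at day 8 and finishes at day 9.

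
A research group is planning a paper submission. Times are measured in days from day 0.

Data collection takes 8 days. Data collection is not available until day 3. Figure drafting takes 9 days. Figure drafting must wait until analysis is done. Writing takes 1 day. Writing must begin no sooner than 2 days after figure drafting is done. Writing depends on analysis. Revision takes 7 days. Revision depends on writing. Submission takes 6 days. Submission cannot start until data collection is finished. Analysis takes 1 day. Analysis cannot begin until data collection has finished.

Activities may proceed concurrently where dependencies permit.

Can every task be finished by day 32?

After its own release at day 3, data collection can start at day 3 and finishes at day 11.
Submission waits on data collection (finishes day 11), so it starts at day 11 and finishes at 11 + 6 = day 17.
After data collection (finishes day 11), analysis can start at day 11 and finishes at day 12.
After analysis (finishes day 12), figure drafting can start at day 12 and finishes at day 21.
Writing has to wait for figure drafting (finishes day 21, plus 2-day gap → day 23); analysis (finishes day 12). The latest of these is day 23, so writing runs day 23 to 23 + 1 = day 24.
After writing (finishes day 24), revision can start at day 24 and finishes at day 31.
Every task is finished by day 31, which is no later than the deadline of 32, so the schedule is feasible.

Yes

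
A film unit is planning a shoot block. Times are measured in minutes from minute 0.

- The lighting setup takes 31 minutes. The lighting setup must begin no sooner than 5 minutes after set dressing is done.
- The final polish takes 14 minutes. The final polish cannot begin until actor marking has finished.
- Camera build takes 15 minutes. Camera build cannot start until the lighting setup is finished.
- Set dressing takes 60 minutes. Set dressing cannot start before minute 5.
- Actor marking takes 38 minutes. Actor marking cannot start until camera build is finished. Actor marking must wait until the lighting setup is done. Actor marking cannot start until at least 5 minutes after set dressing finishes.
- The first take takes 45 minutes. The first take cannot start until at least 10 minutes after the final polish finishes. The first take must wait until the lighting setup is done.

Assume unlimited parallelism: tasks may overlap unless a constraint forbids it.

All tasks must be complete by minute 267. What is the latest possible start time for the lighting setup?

114

Nothing follows the first take; the deadline of minute 267 is its only limit. It must start by 267 − 45 = minute 222.
Since the first take (must start by minute 222, minus 10-minute gap → minute 212) depends on it, the final polish must finish by minute 212. Backing off its 14-minute duration gives a latest start of minute 198.
Since the final polish (must start by minute 198) depends on it, actor marking must finish by minute 198. Backing off its 38-minute duration gives a latest start of minute 160.
Camera build has to be done before actor marking (must start by minute 160). That means finishing by minute 160, i.e. starting by 160 − 15 = minute 145.
The lighting setup feeds camera build (must start by minute 145); actor marking (must start by minute 160); the first take (must start by minute 222). Taking the minimum, the lighting setup must finish by minute 145 and start by 145 − 31 = minute 114.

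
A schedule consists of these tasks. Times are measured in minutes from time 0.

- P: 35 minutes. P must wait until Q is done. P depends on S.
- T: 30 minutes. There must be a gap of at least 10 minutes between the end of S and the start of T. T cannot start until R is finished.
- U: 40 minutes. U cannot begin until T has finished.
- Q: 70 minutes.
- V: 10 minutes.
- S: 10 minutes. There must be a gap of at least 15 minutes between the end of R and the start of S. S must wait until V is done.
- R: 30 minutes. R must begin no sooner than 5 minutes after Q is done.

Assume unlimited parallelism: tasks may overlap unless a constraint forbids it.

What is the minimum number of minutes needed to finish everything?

V has no prerequisites, so it starts at minute 0 and finishes at minute 10.
Q can start immediately at minute 0; it finishes at minute 70.
After Q (finishes minute 70, plus 5-minute gap → minute 75), R can start at minute 75 and finishes at minute 105.
S has to wait for R (finishes minute 105, plus 15-minute gap → minute 120); V (finishes minute 10). The latest of these is minute 120, so S runs minute 120 to 120 + 10 = minute 130.
T needs all of S (finishes minute 130, plus 10-minute gap → minute 140); R (finishes minute 105). That puts its earliest start at minute 140; it finishes at 140 + 30 = minute 170.
U waits on T (finishes minute 170), so it starts at minute 170 and finishes at 170 + 40 = minute 210.
P has to wait for Q (finishes minute 70); S (finishes minute 130). The latest of these is minute 130, so P runs minute 130 to 130 + 35 = minute 165.
All tasks are finished once the last one completes. Finish times: P at 165, Q at 70, R at 105, S at 130, T at 170, U at 210, V at 10. The latest is minute 210.

210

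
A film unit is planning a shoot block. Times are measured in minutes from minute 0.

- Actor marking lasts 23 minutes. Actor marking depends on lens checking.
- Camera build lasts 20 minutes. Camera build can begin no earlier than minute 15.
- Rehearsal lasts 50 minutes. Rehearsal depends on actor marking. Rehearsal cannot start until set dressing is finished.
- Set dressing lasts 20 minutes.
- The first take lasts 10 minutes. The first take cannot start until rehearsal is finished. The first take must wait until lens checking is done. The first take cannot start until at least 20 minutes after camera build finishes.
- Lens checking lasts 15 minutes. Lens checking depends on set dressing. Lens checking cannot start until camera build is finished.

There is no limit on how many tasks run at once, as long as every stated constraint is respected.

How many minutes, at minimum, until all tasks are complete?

133

Camera build cannot begin until its own release at minute 15. It runs from minute 15 to 15 + 20 = minute 35.
Set dressing has no prerequisites, so it starts at minute 0 and finishes at minute 20.
Lens checking needs all of set dressing (finishes minute 20); camera build (finishes minute 35). That puts its earliest start at minute 35; it finishes at 35 + 15 = minute 50.
Actor marking cannot begin until lens checking (finishes minute 50). It runs from minute 50 to 50 + 23 = minute 73.
For rehearsal: actor marking (finishes minute 73); set dressing (finishes minute 20). Taking the maximum gives a start of minute 73, and it finishes at 73 + 50 = minute 123.
The first take cannot start until rehearsal (finishes minute 123); lens checking (finishes minute 50); camera build (finishes minute 35, plus 20-minute gap → minute 55). The controlling bound is minute 123, so the first take finishes at 123 + 10 = minute 133.
All tasks are finished once the last one completes. Finish times: Set dressing at 20, Camera build at 35, Lens checking at 50, Actor marking at 73, Rehearsal at 123, The first take at 133. The latest is minute 133.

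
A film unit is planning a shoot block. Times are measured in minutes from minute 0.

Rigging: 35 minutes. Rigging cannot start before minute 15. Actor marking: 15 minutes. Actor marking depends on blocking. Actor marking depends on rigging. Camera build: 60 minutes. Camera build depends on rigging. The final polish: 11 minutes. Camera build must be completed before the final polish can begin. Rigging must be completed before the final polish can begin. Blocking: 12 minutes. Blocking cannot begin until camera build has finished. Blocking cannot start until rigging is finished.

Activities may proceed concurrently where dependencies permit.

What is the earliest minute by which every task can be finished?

Rigging waits on its own release at minute 15, so it starts at minute 15 and finishes at 15 + 35 = minute 50.
Camera build cannot begin until rigging (finishes minute 50). It runs from minute 50 to 50 + 60 = minute 110.
The final polish needs all of camera build (finishes minute 110); rigging (finishes minute 50). That puts its earliest start at minute 110; it finishes at 110 + 11 = minute 121.
For blocking: camera build (finishes minute 110); rigging (finishes minute 50). Taking the maximum gives a start of minute 110, and it finishes at 110 + 12 = minute 122.
Actor marking has to wait for blocking (finishes minute 122); rigging (finishes minute 50). The latest of these is minute 122, so actor marking runs minute 122 to 122 + 15 = minute 137.
All tasks are finished once the last one completes. Finish times: Rigging at 50, Camera build at 110, Blocking at 122, Actor marking at 137, The final polish at 121. The latest is minute 137.

137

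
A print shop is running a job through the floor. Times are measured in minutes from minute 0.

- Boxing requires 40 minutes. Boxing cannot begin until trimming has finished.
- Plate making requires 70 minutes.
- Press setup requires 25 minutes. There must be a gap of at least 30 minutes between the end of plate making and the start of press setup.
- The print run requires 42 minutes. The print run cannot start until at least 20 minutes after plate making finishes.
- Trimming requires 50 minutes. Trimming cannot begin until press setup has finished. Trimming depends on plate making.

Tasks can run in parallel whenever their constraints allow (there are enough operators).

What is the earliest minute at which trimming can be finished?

Nothing blocks plate making, so it runs from minute 0 to minute 70.
Press setup cannot begin until plate making (finishes minute 70, plus 30-minute gap → minute 100). It runs from minute 100 to 100 + 25 = minute 125.
Trimming has to wait for press setup (finishes minute 125); plate making (finishes minute 70). The latest of these is minute 125, so trimming runs minute 125 to 125 + 50 = minute 175.

175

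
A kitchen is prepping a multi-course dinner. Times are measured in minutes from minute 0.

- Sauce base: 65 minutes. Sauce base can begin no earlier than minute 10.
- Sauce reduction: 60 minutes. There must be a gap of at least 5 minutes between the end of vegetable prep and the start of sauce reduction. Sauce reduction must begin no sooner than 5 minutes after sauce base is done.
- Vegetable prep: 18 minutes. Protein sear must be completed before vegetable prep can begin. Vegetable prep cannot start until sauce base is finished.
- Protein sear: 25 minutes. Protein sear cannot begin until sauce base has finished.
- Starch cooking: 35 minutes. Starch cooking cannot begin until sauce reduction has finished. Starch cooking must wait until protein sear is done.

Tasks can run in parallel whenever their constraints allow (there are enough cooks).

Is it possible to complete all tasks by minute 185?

No

Sauce base cannot begin until its own release at minute 10. It runs from minute 10 to 10 + 65 = minute 75.
Protein sear waits on sauce base (finishes minute 75), so it starts at minute 75 and finishes at 75 + 25 = minute 100.
Vegetable prep cannot start until protein sear (finishes minute 100); sauce base (finishes minute 75). The controlling bound is minute 100, so vegetable prep finishes at 100 + 18 = minute 118.
Sauce reduction needs all of vegetable prep (finishes minute 118, plus 5-minute gap → minute 123); sauce base (finishes minute 75, plus 5-minute gap → minute 80). That puts its earliest start at minute 123; it finishes at 123 + 60 = minute 183.
Starch cooking has to wait for sauce reduction (finishes minute 183); protein sear (finishes minute 100). The latest of these is minute 183, so starch cooking runs minute 183 to 183 + 35 = minute 218.
The earliest everything can be done is minute 218, which is after the deadline of 185, so it is not possible.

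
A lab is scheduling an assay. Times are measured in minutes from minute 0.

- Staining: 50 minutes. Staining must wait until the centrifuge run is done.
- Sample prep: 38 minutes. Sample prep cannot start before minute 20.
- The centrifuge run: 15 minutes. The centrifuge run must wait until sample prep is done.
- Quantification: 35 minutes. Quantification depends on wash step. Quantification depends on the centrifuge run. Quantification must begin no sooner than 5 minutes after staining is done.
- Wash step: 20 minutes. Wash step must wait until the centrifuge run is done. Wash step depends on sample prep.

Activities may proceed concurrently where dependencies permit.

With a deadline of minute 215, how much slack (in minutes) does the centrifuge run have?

Sample prep cannot begin until its own release at minute 20. It runs from minute 20 to 20 + 38 = minute 58.
The centrifuge run waits on sample prep (finishes minute 58), so it starts at minute 58 and finishes at 58 + 15 = minute 73.

Working backward from the deadline:
Nothing follows quantification; the deadline of minute 215 is its only limit. It must start by 215 − 35 = minute 180.
Wash step must finish before quantification (must start by minute 180). With a 20-minute duration, wash step must start by 180 − 20 = minute 160.
Since quantification (must start by minute 180, minus 5-minute gap → minute 175) depends on it, staining must finish by minute 175. Backing off its 50-minute duration gives a latest start of minute 125.
For the centrifuge run: wash step (must start by minute 160); staining (must start by minute 125); quantification (must start by minute 180). The most restrictive is minute 125; with a 15-minute duration, the centrifuge run must start by minute 110.
So the centrifuge run can start as early as minute 58 and as late as minute 110, giving 110 − 58 = 52 minutes of slack.

52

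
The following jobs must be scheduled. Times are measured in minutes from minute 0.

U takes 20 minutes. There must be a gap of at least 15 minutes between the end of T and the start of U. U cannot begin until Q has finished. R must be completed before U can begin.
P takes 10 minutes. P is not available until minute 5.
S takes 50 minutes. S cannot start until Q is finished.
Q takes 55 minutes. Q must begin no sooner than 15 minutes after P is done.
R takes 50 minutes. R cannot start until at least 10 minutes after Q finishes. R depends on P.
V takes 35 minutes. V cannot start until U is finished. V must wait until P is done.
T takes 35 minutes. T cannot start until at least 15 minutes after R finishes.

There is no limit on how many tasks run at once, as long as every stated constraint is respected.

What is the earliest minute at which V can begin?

After its own release at minute 5, P can start at minute 5 and finishes at minute 15.
After P (finishes minute 15, plus 15-minute gap → minute 30), Q can start at minute 30 and finishes at minute 85.
R needs all of Q (finishes minute 85, plus 10-minute gap → minute 95); P (finishes minute 15). That puts its earliest start at minute 95; it finishes at 95 + 50 = minute 145.
T cannot begin until R (finishes minute 145, plus 15-minute gap → minute 160). It runs from minute 160 to 160 + 35 = minute 195.
For U: T (finishes minute 195, plus 15-minute gap → minute 210); Q (finishes minute 85); R (finishes minute 145). Taking the maximum gives a start of minute 210, and it finishes at 210 + 20 = minute 230.
V waits on U (finishes minute 230); P (finishes minute 15). The latest of these is minute 230, which is the earliest V can start.

230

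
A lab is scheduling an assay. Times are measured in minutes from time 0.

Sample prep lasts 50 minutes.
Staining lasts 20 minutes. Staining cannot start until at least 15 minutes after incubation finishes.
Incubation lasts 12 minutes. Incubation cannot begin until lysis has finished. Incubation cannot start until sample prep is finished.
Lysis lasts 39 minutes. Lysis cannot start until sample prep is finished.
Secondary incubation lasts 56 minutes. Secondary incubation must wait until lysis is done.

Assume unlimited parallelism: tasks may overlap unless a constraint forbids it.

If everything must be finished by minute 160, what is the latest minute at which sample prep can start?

15

Nothing follows staining; the deadline of minute 160 is its only limit. It must start by 160 − 20 = minute 140.
Incubation must finish before staining (must start by minute 140, minus 15-minute gap → minute 125). With a 12-minute duration, incubation must start by 125 − 12 = minute 113.
Secondary incubation must finish by minute 160; it takes 56 minutes, so it must start by 160 − 56 = minute 104.
For lysis: incubation (must start by minute 113); secondary incubation (must start by minute 104). The most restrictive is minute 104; with a 39-minute duration, lysis must start by minute 65.
For sample prep: lysis (must start by minute 65); incubation (must start by minute 113). The most restrictive is minute 65; with a 50-minute duration, sample prep must start by minute 15.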